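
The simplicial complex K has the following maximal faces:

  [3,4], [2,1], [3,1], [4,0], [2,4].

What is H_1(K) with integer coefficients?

H_1 = Z.

We work with the vertex ordering 0 < 1 < 2 < 3 < 4. The simplices of K, each written with vertices in increasing order, are:

  0-simplices (5): [0], [1], [2], [3], [4]
  1-simplices (5): [0,4], [1,2], [1,3], [2,4], [3,4]

giving chain groups C_0 ≅ Z^5, C_1 ≅ Z^5.

∂_1: C_1 → C_0 sends each edge [p,q] (with p < q) to q − p.
This gives a 5×5 integer matrix of rank 4; reducing to Smith normal form yields diagonal entries (1,1,1,1).

Computing H_k = (kernel of ∂_k) / (image of ∂_{k+1}):

  H_1: rank ker ∂_1 − rank ∂_2 = (5 − 4) − 0 = 1, and there is no ∂_2, so H_1 ≅ Z.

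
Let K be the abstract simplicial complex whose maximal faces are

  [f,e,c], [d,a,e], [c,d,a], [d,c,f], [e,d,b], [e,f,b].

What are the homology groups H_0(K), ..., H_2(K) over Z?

H_0 ≅ Z,  H_1 ≅ Z,  H_2 = 0.

Fix the vertex order a < b < c < d < e < f and write every simplex with vertices in increasing order. Then dim K = 2 and the simplices of K are:

  0-simplices (6): a, b, c, d, e, f
  1-simplices (12): ac, ad, ae, bd, be, bf, cd, ce, cf, de, df, ef
  2-simplices (6): acd, ade, bde, bef, cdf, cef

so the chain groups are C_0 ≅ Z^6, C_1 ≅ Z^12, C_2 ≅ Z^6.

The boundary map ∂_1: C_1 → C_0 is given by ∂[p,q] = [q] − [p].
This gives a 6×12 integer matrix of rank 5; reducing to Smith normal form yields diagonal entries (1,1,1,1,1).

The boundary map ∂_2: C_2 → C_1 sends each 2-simplex [p,q,r] to [q,r] − [p,r] + [p,q]. For instance
  ∂bef = ef − bf + be,
  ∂cef = ef − cf + ce.
This gives a 12×6 integer matrix of rank 6; reducing to Smith normal form yields diagonal entries (1,1,1,1,1,1).

Computing H_k = (kernel of ∂_k) / (image of ∂_{k+1}):

  H_0: rank C_0 − rank ∂_1 = 6 − 5 = 1, and the invariant factors of ∂_1 are all 1, so H_0 ≅ Z.
  H_1: rank ker ∂_1 − rank ∂_2 = (12 − 5) − 6 = 1, and the invariant factors of ∂_2 are all 1, so H_1 ≅ Z.
  H_2: rank ker ∂_2 − rank ∂_3 = (6 − 6) − 0 = 0, and there is no ∂_3, so H_2 ≅ 0.

As a check, the Euler characteristic is 6 − 12 + 6 = 0, which agrees with 1 − 1 + 0 = 0.
(K is a triangulation of the cylinder S^1 x I.)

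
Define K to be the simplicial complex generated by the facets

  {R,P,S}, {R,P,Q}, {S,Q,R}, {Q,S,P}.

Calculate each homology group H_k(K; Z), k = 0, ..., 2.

H_0 ≅ Z,  H_1 = 0,  H_2 ≅ Z.

Take the total order P < Q < R < S on the vertex set. Then K (dimension 2) consists of the simplices:

  0-simplices (4): P, Q, R, S
  1-simplices (6): PQ, PR, PS, QR, QS, RS
  2-simplices (4): PQR, PQS, PRS, QRS

giving chain groups C_0 ≅ Z^4, C_1 ≅ Z^6, C_2 ≅ Z^4.

Boundary ∂_1: C_1 → C_0 sends each edge [p,q] (with p < q) to q − p. For instance
  ∂QR = R − Q.
The resulting 4×6 matrix has rank 3, and its Smith normal form has invariant factors (1,1,1).

∂_2: C_2 → C_1 sends each 2-simplex [p,q,r] to [q,r] − [p,r] + [p,q]. For instance
  ∂PRS = RS − PS + PR,
  ∂PQR = QR − PR + PQ.
The 6×4 boundary matrix has rank 3 and Smith normal form diag(1,1,1).

From H_k ≅ ker(∂_k) / im(∂_{k+1}) we obtain:

  H_0: rank C_0 − rank ∂_1 = 4 − 3 = 1, and the invariant factors of ∂_1 are all 1, so H_0 ≅ Z.
  H_1: rank ker ∂_1 − rank ∂_2 = (6 − 3) − 3 = 0, and the invariant factors of ∂_2 are all 1, so H_1 ≅ 0.
  H_2: rank ker ∂_2 − rank ∂_3 = (4 − 3) − 0 = 1, and there is no ∂_3, so H_2 ≅ Z.

As a check, the Euler characteristic is 4 − 6 + 4 = 2, which agrees with 1 − 0 + 1 = 2.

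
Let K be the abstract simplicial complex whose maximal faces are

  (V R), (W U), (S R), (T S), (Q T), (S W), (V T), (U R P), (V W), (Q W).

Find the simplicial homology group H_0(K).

H_0 ≅ Z.

Fix the vertex order P < Q < R < S < T < U < V < W and write every simplex with vertices in increasing order. Then dim K = 2 and the simplices of K are:

  0-simplices (8): P, Q, R, S, T, U, V, W
  1-simplices (12): PR, PU, QT, QW, RS, RU, RV, ST, SW, TV, UW, VW
  2-simplices (1): PRU

so the chain groups are C_0 ≅ Z^8, C_1 ≅ Z^12, C_2 ≅ Z^1.

∂_1: C_1 → C_0 is given by ∂[p,q] = [q] − [p].
The 8×12 boundary matrix has rank 7 and Smith normal form diag(1,1,1,1,1,1,1).

∂_2: C_2 → C_1 acts by ∂[p,q,r] = [q,r] − [p,r] + [p,q]. For instance
  ∂PRU = RU − PU + PR.
This gives a 12×1 integer matrix of rank 1; reducing to Smith normal form yields diagonal entries (1).

From H_k ≅ ker(∂_k) / im(∂_{k+1}) we obtain:

  H_0: rank C_0 − rank ∂_1 = 8 − 7 = 1, and the invariant factors of ∂_1 are all 1, so H_0 ≅ Z.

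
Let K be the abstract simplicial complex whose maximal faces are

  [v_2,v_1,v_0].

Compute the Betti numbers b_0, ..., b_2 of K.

Fix the vertex order v_0 < v_1 < v_2 and write every simplex with vertices in increasing order. Then dim K = 2 and the simplices of K are:

  0-simplices (3): [v_0], [v_1], [v_2]
  1-simplices (3): [v_0,v_1], [v_0,v_2], [v_1,v_2]
  2-simplices (1): [v_0,v_1,v_2]

giving chain groups C_0 ≅ Z^3, C_1 ≅ Z^3, C_2 ≅ Z^1.

∂_1: C_1 → C_0 sends each edge [p,q] (with p < q) to q − p. For instance
  ∂[v_0,v_2] = [v_2] − [v_0].
This gives a 3×3 integer matrix of rank 2; reducing to Smith normal form yields diagonal entries (1,1).

The boundary map ∂_2: C_2 → C_1 acts by ∂[p,q,r] = [q,r] − [p,r] + [p,q]. For instance
  ∂[v_0,v_1,v_2] = [v_1,v_2] − [v_0,v_2] + [v_0,v_1].
The 3×1 boundary matrix has rank 1 and Smith normal form diag(1).

Now H_k = ker ∂_k / im ∂_{k+1}, so:

  H_0: rank C_0 − rank ∂_1 = 3 − 2 = 1, and the invariant factors of ∂_1 are all 1, so H_0 ≅ Z.
  H_1: rank ker ∂_1 − rank ∂_2 = (3 − 2) − 1 = 0, and the invariant factors of ∂_2 are all 1, so H_1 ≅ 0.
  H_2: rank ker ∂_2 − rank ∂_3 = (1 − 1) − 0 = 0, and there is no ∂_3, so H_2 ≅ 0.

As a check, the Euler characteristic is 3 − 3 + 1 = 1, which agrees with 1 − 0 + 0 = 1.
(K is a triangulation of the 2-simplex.)

Hence the Betti numbers are b_0 = 1, b_1 = 0, b_2 = 0.

b_0 = 1, b_1 = 0, b_2 = 0.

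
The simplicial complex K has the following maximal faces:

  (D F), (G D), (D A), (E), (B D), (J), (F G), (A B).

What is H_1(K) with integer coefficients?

H_1 ≅ Z^2.

Take the total order A < B < D < E < F < G < J on the vertex set. Then K (dimension 1) consists of the simplices:

  0-simplices (7): A, B, D, E, F, G, J
  1-simplices (6): AB, AD, BD, DF, DG, FG

so the chain groups are C_0 ≅ Z^7, C_1 ≅ Z^6.

∂_1: C_1 → C_0 is given by ∂[p,q] = [q] − [p].
The 7×6 boundary matrix has rank 4 and Smith normal form diag(1,1,1,1).

From H_k ≅ ker(∂_k) / im(∂_{k+1}) we obtain:

  H_1: rank ker ∂_1 − rank ∂_2 = (6 − 4) − 0 = 2, and there is no ∂_2, so H_1 = Z^2.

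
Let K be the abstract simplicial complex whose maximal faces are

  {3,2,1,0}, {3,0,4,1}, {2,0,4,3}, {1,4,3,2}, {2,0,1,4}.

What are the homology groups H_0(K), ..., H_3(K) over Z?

Order the vertices as 0 < 1 < 2 < 3 < 4. Listing each simplex with vertices in this order, K has dimension 3 with simplices:

  0-simplices (5): [0], [1], [2], [3], [4]
  1-simplices (10): [0,1], [0,2], [0,3], [0,4], [1,2], [1,3], [1,4], [2,3], [2,4], [3,4]
  2-simplices (10): [0,1,2], [0,1,3], [0,1,4], [0,2,3], [0,2,4], [0,3,4], [1,2,3], [1,2,4], [1,3,4], [2,3,4]
  3-simplices (5): [0,1,2,3], [0,1,2,4], [0,1,3,4], [0,2,3,4], [1,2,3,4]

giving chain groups C_0 ≅ Z^5, C_1 ≅ Z^10, C_2 ≅ Z^10, C_3 ≅ Z^5.

The boundary map ∂_1: C_1 → C_0 is given by ∂[p,q] = [q] − [p]. For instance
  ∂[0,1] = [1] − [0].
The resulting 5×10 matrix has rank 4, and its Smith normal form has invariant factors (1,1,1,1).

The boundary map ∂_2: C_2 → C_1 maps a triangle to the signed sum of its edges. For instance
  ∂[0,1,2] = [1,2] − [0,2] + [0,1],
  ∂[0,1,3] = [1,3] − [0,3] + [0,1].
The resulting 10×10 matrix has rank 6, and its Smith normal form has invariant factors (1,1,1,1,1,1).

Boundary ∂_3: C_3 → C_2 sends each 3-simplex σ to the alternating sum Σ_i (−1)^i (σ with its i-th vertex removed). For instance
  ∂[0,1,2,4] = [1,2,4] − [0,2,4] + [0,1,4] − [0,1,2],
  ∂[0,2,3,4] = [2,3,4] − [0,3,4] + [0,2,4] − [0,2,3].
The resulting 10×5 matrix has rank 4, and its Smith normal form has invariant factors (1,1,1,1).

Computing H_k = (kernel of ∂_k) / (image of ∂_{k+1}):

  H_0: rank C_0 − rank ∂_1 = 5 − 4 = 1, and the invariant factors of ∂_1 are all 1, so H_0 ≅ Z.
  H_1: rank ker ∂_1 − rank ∂_2 = (10 − 4) − 6 = 0, and the invariant factors of ∂_2 are all 1, so H_1 ≅ 0.
  H_2: rank ker ∂_2 − rank ∂_3 = (10 − 6) − 4 = 0, and the invariant factors of ∂_3 are all 1, so H_2 ≅ 0.
  H_3: rank ker ∂_3 − rank ∂_4 = (5 − 4) − 0 = 1, and there is no ∂_4, so H_3 ≅ Z.

H_0 = Z,  H_1 = 0,  H_2 = 0,  H_3 = Z.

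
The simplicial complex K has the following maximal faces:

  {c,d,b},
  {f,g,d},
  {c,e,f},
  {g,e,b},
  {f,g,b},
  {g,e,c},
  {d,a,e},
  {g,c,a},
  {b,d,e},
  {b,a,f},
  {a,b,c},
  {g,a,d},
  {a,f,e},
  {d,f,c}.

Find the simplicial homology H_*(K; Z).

H_0 = Z,  H_1 = Z^2,  H_2 = Z.

Take the total order a < b < c < d < e < f < g on the vertex set. Then K (dimension 2) consists of the simplices:

  0-simplices (7): a, b, c, d, e, f, g
  1-simplices (21): ab, ac, ad, ae, af, ag, bc, bd, be, bf, bg, cd, ce, cf, cg, de, df, dg, ef, eg, fg
  2-simplices (14): abc, abf, acg, ade, adg, aef, bcd, bde, beg, bfg, cdf, cef, ceg, dfg

so the chain groups are C_0 ≅ Z^7, C_1 ≅ Z^21, C_2 ≅ Z^14.

The boundary map ∂_1: C_1 → C_0 sends each edge [p,q] (with p < q) to q − p. For instance
  ∂cf = f − c.
As a 7×21 matrix over Z this has rank 6, with invariant factors (1,1,1,1,1,1).

∂_2: C_2 → C_1 maps a triangle to the signed sum of its edges. For instance
  ∂bcd = cd − bd + bc,
  ∂ceg = eg − cg + ce.
The resulting 21×14 matrix has rank 13, and its Smith normal form has invariant factors (1,1,1,1,1,1,1,1,1,1,1,1,1).

Reading off H_k = ker ∂_k / im ∂_{k+1}:

  H_0: rank C_0 − rank ∂_1 = 7 − 6 = 1, and the invariant factors of ∂_1 are all 1, so H_0 = Z.
  H_1: rank ker ∂_1 − rank ∂_2 = (21 − 6) − 13 = 2, and the invariant factors of ∂_2 are all 1, so H_1 = Z^2.
  H_2: rank ker ∂_2 − rank ∂_3 = (14 − 13) − 0 = 1, and there is no ∂_3, so H_2 = Z.

As a check, the Euler characteristic is 7 − 21 + 14 = 0, which agrees with 1 − 2 + 1 = 0.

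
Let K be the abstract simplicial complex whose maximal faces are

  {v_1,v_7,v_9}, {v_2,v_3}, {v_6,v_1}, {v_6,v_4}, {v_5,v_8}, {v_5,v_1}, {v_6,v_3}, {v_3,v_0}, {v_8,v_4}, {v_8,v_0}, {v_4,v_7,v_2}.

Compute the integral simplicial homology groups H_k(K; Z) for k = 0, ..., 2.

Fix the vertex order v_0 < v_1 < v_2 < v_3 < v_4 < v_5 < v_6 < v_7 < v_8 < v_9 and write every simplex with vertices in increasing order. Then dim K = 2 and the simplices of K are:

  0-simplices (10): [v_0], [v_1], [v_2], [v_3], [v_4], [v_5], [v_6], [v_7], [v_8], [v_9]
  1-simplices (15): (15 of them)
  2-simplices (2): [v_1,v_7,v_9], [v_2,v_4,v_7]

so the chain groups are C_0 ≅ Z^10, C_1 ≅ Z^15, C_2 ≅ Z^2.

The boundary map ∂_1: C_1 → C_0 maps an edge to its endpoints' difference, ∂[p,q] = q − p.
The resulting 10×15 matrix has rank 9, and its Smith normal form has invariant factors (1,1,1,1,1,1,1,1,1).

The boundary map ∂_2: C_2 → C_1 sends each 2-simplex [p,q,r] to [q,r] − [p,r] + [p,q]. For instance
  ∂[v_2,v_4,v_7] = [v_4,v_7] − [v_2,v_7] + [v_2,v_4],
  ∂[v_1,v_7,v_9] = [v_7,v_9] − [v_1,v_9] + [v_1,v_7].
The 15×2 boundary matrix has rank 2 and Smith normal form diag(1,1).

Computing H_k = (kernel of ∂_k) / (image of ∂_{k+1}):

  H_0: rank C_0 − rank ∂_1 = 10 − 9 = 1, and the invariant factors of ∂_1 are all 1, so H_0 ≅ Z.
  H_1: rank ker ∂_1 − rank ∂_2 = (15 − 9) − 2 = 4, and the invariant factors of ∂_2 are all 1, so H_1 ≅ Z^4.
  H_2: rank ker ∂_2 − rank ∂_3 = (2 − 2) − 0 = 0, and there is no ∂_3, so H_2 ≅ 0.

As a check, the Euler characteristic is 10 − 15 + 2 = -3, which agrees with 1 − 4 + 0 = -3.

H_0 = Z,  H_1 = Z^4,  H_2 = 0.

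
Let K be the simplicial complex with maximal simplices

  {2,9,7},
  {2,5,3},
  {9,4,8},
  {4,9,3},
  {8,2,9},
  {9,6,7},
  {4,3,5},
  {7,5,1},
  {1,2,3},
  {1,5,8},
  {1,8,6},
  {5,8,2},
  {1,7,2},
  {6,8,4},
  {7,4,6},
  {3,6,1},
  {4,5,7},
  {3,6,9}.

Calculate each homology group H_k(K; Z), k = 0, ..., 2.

H_0 ≅ Z,  H_1 ≅ Z ⊕ Z_2,  H_2 = 0.

Take the total order 1 < 2 < 3 < 4 < 5 < 6 < 7 < 8 < 9 on the vertex set. Then K (dimension 2) consists of the simplices:

  0-simplices (9): [1], [2], [3], [4], [5], [6], [7], [8], [9]
  1-simplices (27): (27 of them)
  2-simplices (18): [1,2,3], [1,2,7], [1,3,6], [1,5,7], [1,5,8], [1,6,8], [2,3,5], [2,5,8], [2,7,9], [2,8,9], [3,4,5], [3,4,9], [3,6,9], [4,5,7], [4,6,7], [4,6,8], [4,8,9], [6,7,9]

giving chain groups C_0 ≅ Z^9, C_1 ≅ Z^27, C_2 ≅ Z^18.

Boundary ∂_1: C_1 → C_0 is given by ∂[p,q] = [q] − [p]. For instance
  ∂[2,7] = [7] − [2].
The 9×27 boundary matrix has rank 8 and Smith normal form diag(1,1,1,1,1,1,1,1).

Boundary ∂_2: C_2 → C_1 acts by ∂[p,q,r] = [q,r] − [p,r] + [p,q]. For instance
  ∂[2,7,9] = [7,9] − [2,9] + [2,7],
  ∂[3,6,9] = [6,9] − [3,9] + [3,6].
This gives a 27×18 integer matrix of rank 18; reducing to Smith normal form yields diagonal entries (1,1,1,1,1,1,1,1,1,1,1,1,1,1,1,1,1,2).

Now H_k = ker ∂_k / im ∂_{k+1}, so:

  H_0: rank C_0 − rank ∂_1 = 9 − 8 = 1, and the invariant factors of ∂_1 are all 1, so H_0 ≅ Z.
  H_1: rank ker ∂_1 − rank ∂_2 = (27 − 8) − 18 = 1, and ∂_2 has invariant factor 2 > 1, so H_1 ≅ Z ⊕ Z_2.
  H_2: rank ker ∂_2 − rank ∂_3 = (18 − 18) − 0 = 0, and there is no ∂_3, so H_2 ≅ 0.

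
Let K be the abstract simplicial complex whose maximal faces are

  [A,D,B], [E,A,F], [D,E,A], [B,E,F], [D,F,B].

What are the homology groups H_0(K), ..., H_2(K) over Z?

H_0 = Z,  H_1 = Z,  H_2 = 0.

Fix the vertex order A < B < D < E < F and write every simplex with vertices in increasing order. Then dim K = 2 and the simplices of K are:

  0-simplices (5): A, B, D, E, F
  1-simplices (10): AB, AD, AE, AF, BD, BE, BF, DE, DF, EF
  2-simplices (5): ABD, ADE, AEF, BDF, BEF

Hence C_0 ≅ Z^5, C_1 ≅ Z^10, C_2 ≅ Z^5.

∂_1: C_1 → C_0 maps an edge to its endpoints' difference, ∂[p,q] = q − p.
As a 5×10 matrix over Z this has rank 4, with invariant factors (1,1,1,1).

∂_2: C_2 → C_1 acts by ∂[p,q,r] = [q,r] − [p,r] + [p,q]. For instance
  ∂ABD = BD − AD + AB,
  ∂AEF = EF − AF + AE.
The 10×5 boundary matrix has rank 5 and Smith normal form diag(1,1,1,1,1).

From H_k ≅ ker(∂_k) / im(∂_{k+1}) we obtain:

  H_0: rank C_0 − rank ∂_1 = 5 − 4 = 1, and the invariant factors of ∂_1 are all 1, so H_0 ≅ Z.
  H_1: rank ker ∂_1 − rank ∂_2 = (10 − 4) − 5 = 1, and the invariant factors of ∂_2 are all 1, so H_1 ≅ Z.
  H_2: rank ker ∂_2 − rank ∂_3 = (5 − 5) − 0 = 0, and there is no ∂_3, so H_2 ≅ 0.

(K is a triangulation of the Möbius band.)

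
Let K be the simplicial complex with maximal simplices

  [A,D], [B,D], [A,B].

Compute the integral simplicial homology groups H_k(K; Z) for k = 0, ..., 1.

Fix the vertex order A < B < D and write every simplex with vertices in increasing order. Then dim K = 1 and the simplices of K are:

  0-simplices (3): A, B, D
  1-simplices (3): AB, AD, BD

giving chain groups C_0 ≅ Z^3, C_1 ≅ Z^3.

The boundary map ∂_1: C_1 → C_0 maps an edge to its endpoints' difference, ∂[p,q] = q − p.
This gives a 3×3 integer matrix of rank 2; reducing to Smith normal form yields diagonal entries (1,1).

Reading off H_k = ker ∂_k / im ∂_{k+1}:

  H_0: rank C_0 − rank ∂_1 = 3 − 2 = 1, and the invariant factors of ∂_1 are all 1, so H_0 = Z.
  H_1: rank ker ∂_1 − rank ∂_2 = (3 − 2) − 0 = 1, and there is no ∂_2, so H_1 = Z.

H_0 ≅ Z,  H_1 ≅ Z.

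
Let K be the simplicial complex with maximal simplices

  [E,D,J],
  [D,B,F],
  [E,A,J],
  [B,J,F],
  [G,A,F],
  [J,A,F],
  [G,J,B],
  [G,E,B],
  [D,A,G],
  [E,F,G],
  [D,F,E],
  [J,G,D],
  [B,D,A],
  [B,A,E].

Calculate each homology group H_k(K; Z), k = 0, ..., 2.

H_0 = Z,  H_1 = Z^2,  H_2 = Z.

Order the vertices as A < B < D < E < F < G < J. Listing each simplex with vertices in this order, K has dimension 2 with simplices:

  0-simplices (7): A, B, D, E, F, G, J
  1-simplices (21): AB, AD, AE, AF, AG, AJ, BD, BE, BF, BG, BJ, DE, DF, DG, DJ, EF, EG, EJ, FG, FJ, GJ
  2-simplices (14): ABD, ABE, ADG, AEJ, AFG, AFJ, BDF, BEG, BFJ, BGJ, DEF, DEJ, DGJ, EFG

so the chain groups are C_0 ≅ Z^7, C_1 ≅ Z^21, C_2 ≅ Z^14.

The boundary map ∂_1: C_1 → C_0 sends each edge [p,q] (with p < q) to q − p. For instance
  ∂EG = G − E.
The 7×21 boundary matrix has rank 6 and Smith normal form diag(1,1,1,1,1,1).

∂_2: C_2 → C_1 sends each 2-simplex [p,q,r] to [q,r] − [p,r] + [p,q]. For instance
  ∂DEJ = EJ − DJ + DE,
  ∂BDF = DF − BF + BD.
The resulting 21×14 matrix has rank 13, and its Smith normal form has invariant factors (1,1,1,1,1,1,1,1,1,1,1,1,1).

Now H_k = ker ∂_k / im ∂_{k+1}, so:

  H_0: rank C_0 − rank ∂_1 = 7 − 6 = 1, and the invariant factors of ∂_1 are all 1, so H_0 ≅ Z.
  H_1: rank ker ∂_1 − rank ∂_2 = (21 − 6) − 13 = 2, and the invariant factors of ∂_2 are all 1, so H_1 ≅ Z^2.
  H_2: rank ker ∂_2 − rank ∂_3 = (14 − 13) − 0 = 1, and there is no ∂_3, so H_2 ≅ Z.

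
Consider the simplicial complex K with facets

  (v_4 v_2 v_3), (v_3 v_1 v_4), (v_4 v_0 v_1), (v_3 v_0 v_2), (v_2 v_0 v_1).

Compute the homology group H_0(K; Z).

H_0 = Z.

Fix the vertex order v_0 < v_1 < v_2 < v_3 < v_4 and write every simplex with vertices in increasing order. Then dim K = 2 and the simplices of K are:

  0-simplices (5): [v_0], [v_1], [v_2], [v_3], [v_4]
  1-simplices (10): [v_0,v_1], [v_0,v_2], [v_0,v_3], [v_0,v_4], [v_1,v_2], [v_1,v_3], [v_1,v_4], [v_2,v_3], [v_2,v_4], [v_3,v_4]
  2-simplices (5): [v_0,v_1,v_2], [v_0,v_1,v_4], [v_0,v_2,v_3], [v_1,v_3,v_4], [v_2,v_3,v_4]

giving chain groups C_0 ≅ Z^5, C_1 ≅ Z^10, C_2 ≅ Z^5.

The boundary map ∂_1: C_1 → C_0 maps an edge to its endpoints' difference, ∂[p,q] = q − p. For instance
  ∂[v_0,v_1] = [v_1] − [v_0].
This gives a 5×10 integer matrix of rank 4; reducing to Smith normal form yields diagonal entries (1,1,1,1).

∂_2: C_2 → C_1 sends each 2-simplex [p,q,r] to [q,r] − [p,r] + [p,q]. For instance
  ∂[v_2,v_3,v_4] = [v_3,v_4] − [v_2,v_4] + [v_2,v_3],
  ∂[v_0,v_1,v_4] = [v_1,v_4] − [v_0,v_4] + [v_0,v_1].
As a 10×5 matrix over Z this has rank 5, with invariant factors (1,1,1,1,1).

Computing H_k = (kernel of ∂_k) / (image of ∂_{k+1}):

  H_0: rank C_0 − rank ∂_1 = 5 − 4 = 1, and the invariant factors of ∂_1 are all 1, so H_0 ≅ Z.

(K is a triangulation of the Möbius band.)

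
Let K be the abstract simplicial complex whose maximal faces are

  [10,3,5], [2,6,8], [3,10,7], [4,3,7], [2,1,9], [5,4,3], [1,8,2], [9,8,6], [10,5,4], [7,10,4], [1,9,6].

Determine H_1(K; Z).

Fix the vertex order 1 < 2 < 3 < 4 < 5 < 6 < 7 < 8 < 9 < 10 and write every simplex with vertices in increasing order. Then dim K = 2 and the simplices of K are:

  0-simplices (10): [1], [2], [3], [4], [5], [6], [7], [8], [9], [10]
  1-simplices (19): [1,2], [1,6], [1,8], [1,9], [2,6], [2,8], [2,9], [3,4], [3,5], [3,7], [3,10], [4,5], [4,7], [4,10], [5,10], [6,8], [6,9], [7,10], [8,9]
  2-simplices (11): [1,2,8], [1,2,9], [1,6,9], [2,6,8], [3,4,5], [3,4,7], [3,5,10], [3,7,10], [4,5,10], [4,7,10], [6,8,9]

giving chain groups C_0 ≅ Z^10, C_1 ≅ Z^19, C_2 ≅ Z^11.

Boundary ∂_1: C_1 → C_0 is given by ∂[p,q] = [q] − [p]. For instance
  ∂[5,10] = [10] − [5].
This gives a 10×19 integer matrix of rank 8; reducing to Smith normal form yields diagonal entries (1,1,1,1,1,1,1,1).

Boundary ∂_2: C_2 → C_1 maps a triangle to the signed sum of its edges. For instance
  ∂[1,2,8] = [2,8] − [1,8] + [1,2],
  ∂[3,4,7] = [4,7] − [3,7] + [3,4].
This gives a 19×11 integer matrix of rank 10; reducing to Smith normal form yields diagonal entries (1,1,1,1,1,1,1,1,1,1).

Reading off H_k = ker ∂_k / im ∂_{k+1}:

  H_1: rank ker ∂_1 − rank ∂_2 = (19 − 8) − 10 = 1, and the invariant factors of ∂_2 are all 1, so H_1 ≅ Z.

H_1 ≅ Z.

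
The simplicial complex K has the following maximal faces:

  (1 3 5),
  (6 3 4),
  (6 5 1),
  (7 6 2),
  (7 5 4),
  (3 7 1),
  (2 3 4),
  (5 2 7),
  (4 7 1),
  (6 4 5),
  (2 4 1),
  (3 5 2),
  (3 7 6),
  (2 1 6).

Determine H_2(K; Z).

Fix the vertex order 1 < 2 < 3 < 4 < 5 < 6 < 7 and write every simplex with vertices in increasing order. Then dim K = 2 and the simplices of K are:

  0-simplices (7): [1], [2], [3], [4], [5], [6], [7]
  1-simplices (21): [1,2], [1,3], [1,4], [1,5], [1,6], [1,7], [2,3], [2,4], [2,5], [2,6], [2,7], [3,4], [3,5], [3,6], [3,7], [4,5], [4,6], [4,7], [5,6], [5,7], [6,7]
  2-simplices (14): [1,2,4], [1,2,6], [1,3,5], [1,3,7], [1,4,7], [1,5,6], [2,3,4], [2,3,5], [2,5,7], [2,6,7], [3,4,6], [3,6,7], [4,5,6], [4,5,7]

so the chain groups are C_0 ≅ Z^7, C_1 ≅ Z^21, C_2 ≅ Z^14.

∂_1: C_1 → C_0 sends each edge [p,q] (with p < q) to q − p.
The 7×21 boundary matrix has rank 6 and Smith normal form diag(1,1,1,1,1,1).

Boundary ∂_2: C_2 → C_1 acts by ∂[p,q,r] = [q,r] − [p,r] + [p,q]. For instance
  ∂[1,3,7] = [3,7] − [1,7] + [1,3],
  ∂[3,4,6] = [4,6] − [3,6] + [3,4].
The resulting 21×14 matrix has rank 13, and its Smith normal form has invariant factors (1,1,1,1,1,1,1,1,1,1,1,1,1).

From H_k ≅ ker(∂_k) / im(∂_{k+1}) we obtain:

  H_2: rank ker ∂_2 − rank ∂_3 = (14 − 13) − 0 = 1, and there is no ∂_3, so H_2 ≅ Z.

(K is a triangulation of the torus T^2.)

H_2 ≅ Z.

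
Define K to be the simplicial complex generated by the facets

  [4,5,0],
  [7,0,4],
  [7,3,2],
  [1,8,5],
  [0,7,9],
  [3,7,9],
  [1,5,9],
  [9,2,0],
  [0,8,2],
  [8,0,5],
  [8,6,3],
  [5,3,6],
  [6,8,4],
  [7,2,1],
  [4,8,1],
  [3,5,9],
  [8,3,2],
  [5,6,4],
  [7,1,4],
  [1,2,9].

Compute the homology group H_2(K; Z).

H_2 ≅ 0.

We work with the vertex ordering 0 < 1 < 2 < 3 < 4 < 5 < 6 < 7 < 8 < 9. The simplices of K, each written with vertices in increasing order, are:

  0-simplices (10): [0], [1], [2], [3], [4], [5], [6], [7], [8], [9]
  1-simplices (30): (30 of them)
  2-simplices (20): (20 of them)

Hence C_0 ≅ Z^10, C_1 ≅ Z^30, C_2 ≅ Z^20.

The boundary map ∂_1: C_1 → C_0 is given by ∂[p,q] = [q] − [p]. For instance
  ∂[1,4] = [4] − [1].
As a 10×30 matrix over Z this has rank 9, with invariant factors (1,1,1,1,1,1,1,1,1).

The boundary map ∂_2: C_2 → C_1 acts by ∂[p,q,r] = [q,r] − [p,r] + [p,q]. For instance
  ∂[0,2,9] = [2,9] − [0,9] + [0,2],
  ∂[1,2,7] = [2,7] − [1,7] + [1,2].
The resulting 30×20 matrix has rank 20, and its Smith normal form has invariant factors (1,1,1,1,1,1,1,1,1,1,1,1,1,1,1,1,1,1,1,2).

Computing H_k = (kernel of ∂_k) / (image of ∂_{k+1}):

  H_2: rank ker ∂_2 − rank ∂_3 = (20 − 20) − 0 = 0, and there is no ∂_3, so H_2 ≅ 0.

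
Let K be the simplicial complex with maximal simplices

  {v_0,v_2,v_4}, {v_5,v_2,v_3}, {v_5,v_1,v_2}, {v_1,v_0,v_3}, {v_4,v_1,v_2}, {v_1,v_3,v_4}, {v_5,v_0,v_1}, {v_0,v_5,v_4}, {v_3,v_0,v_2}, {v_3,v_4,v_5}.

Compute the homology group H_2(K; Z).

H_2 = 0.

Fix the vertex order v_0 < v_1 < v_2 < v_3 < v_4 < v_5 and write every simplex with vertices in increasing order. Then dim K = 2 and the simplices of K are:

  0-simplices (6): [v_0], [v_1], [v_2], [v_3], [v_4], [v_5]
  1-simplices (15): (15 of them)
  2-simplices (10): [v_0,v_1,v_3], [v_0,v_1,v_5], [v_0,v_2,v_3], [v_0,v_2,v_4], [v_0,v_4,v_5], [v_1,v_2,v_4], [v_1,v_2,v_5], [v_1,v_3,v_4], [v_2,v_3,v_5], [v_3,v_4,v_5]

so the chain groups are C_0 ≅ Z^6, C_1 ≅ Z^15, C_2 ≅ Z^10.

∂_1: C_1 → C_0 sends each edge [p,q] (with p < q) to q − p.
The 6×15 boundary matrix has rank 5 and Smith normal form diag(1,1,1,1,1).

Boundary ∂_2: C_2 → C_1 sends each 2-simplex [p,q,r] to [q,r] − [p,r] + [p,q]. For instance
  ∂[v_1,v_2,v_4] = [v_2,v_4] − [v_1,v_4] + [v_1,v_2],
  ∂[v_2,v_3,v_5] = [v_3,v_5] − [v_2,v_5] + [v_2,v_3].
This gives a 15×10 integer matrix of rank 10; reducing to Smith normal form yields diagonal entries (1,1,1,1,1,1,1,1,1,2).

From H_k ≅ ker(∂_k) / im(∂_{k+1}) we obtain:

  H_2: rank ker ∂_2 − rank ∂_3 = (10 − 10) − 0 = 0, and there is no ∂_3, so H_2 = 0.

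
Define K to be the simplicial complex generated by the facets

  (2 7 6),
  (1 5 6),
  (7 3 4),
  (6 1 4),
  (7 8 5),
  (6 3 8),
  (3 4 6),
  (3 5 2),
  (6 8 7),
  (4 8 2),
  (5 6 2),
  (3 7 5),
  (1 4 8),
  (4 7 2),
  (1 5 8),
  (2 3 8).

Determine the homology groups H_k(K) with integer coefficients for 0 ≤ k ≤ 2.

H_0 = Z,  H_1 = Z^2,  H_2 = Z.

Fix the vertex order 1 < 2 < 3 < 4 < 5 < 6 < 7 < 8 and write every simplex with vertices in increasing order. Then dim K = 2 and the simplices of K are:

  0-simplices (8): [1], [2], [3], [4], [5], [6], [7], [8]
  1-simplices (24): (24 of them)
  2-simplices (16): [1,4,6], [1,4,8], [1,5,6], [1,5,8], [2,3,5], [2,3,8], [2,4,7], [2,4,8], [2,5,6], [2,6,7], [3,4,6], [3,4,7], [3,5,7], [3,6,8], [5,7,8], [6,7,8]

Hence C_0 ≅ Z^8, C_1 ≅ Z^24, C_2 ≅ Z^16.

Boundary ∂_1: C_1 → C_0 maps an edge to its endpoints' difference, ∂[p,q] = q − p. For instance
  ∂[1,6] = [6] − [1].
This gives a 8×24 integer matrix of rank 7; reducing to Smith normal form yields diagonal entries (1,1,1,1,1,1,1).

The boundary map ∂_2: C_2 → C_1 sends each 2-simplex [p,q,r] to [q,r] − [p,r] + [p,q]. For instance
  ∂[3,5,7] = [5,7] − [3,7] + [3,5],
  ∂[2,6,7] = [6,7] − [2,7] + [2,6].
The resulting 24×16 matrix has rank 15, and its Smith normal form has invariant factors (1,1,1,1,1,1,1,1,1,1,1,1,1,1,1).

Now H_k = ker ∂_k / im ∂_{k+1}, so:

  H_0: rank C_0 − rank ∂_1 = 8 − 7 = 1, and the invariant factors of ∂_1 are all 1, so H_0 = Z.
  H_1: rank ker ∂_1 − rank ∂_2 = (24 − 7) − 15 = 2, and the invariant factors of ∂_2 are all 1, so H_1 = Z^2.
  H_2: rank ker ∂_2 − rank ∂_3 = (16 − 15) − 0 = 1, and there is no ∂_3, so H_2 = Z.

(K is a triangulation of the torus T^2.)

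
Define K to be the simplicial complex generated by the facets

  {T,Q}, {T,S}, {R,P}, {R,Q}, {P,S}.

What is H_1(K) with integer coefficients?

H_1 ≅ Z.

We work with the vertex ordering P < Q < R < S < T. The simplices of K, each written with vertices in increasing order, are:

  0-simplices (5): P, Q, R, S, T
  1-simplices (5): PR, PS, QR, QT, ST

so the chain groups are C_0 ≅ Z^5, C_1 ≅ Z^5.

∂_1: C_1 → C_0 is given by ∂[p,q] = [q] − [p]. For instance
  ∂QT = T − Q.
As a 5×5 matrix over Z this has rank 4, with invariant factors (1,1,1,1).

Now H_k = ker ∂_k / im ∂_{k+1}, so:

  H_1: rank ker ∂_1 − rank ∂_2 = (5 − 4) − 0 = 1, and there is no ∂_2, so H_1 ≅ Z.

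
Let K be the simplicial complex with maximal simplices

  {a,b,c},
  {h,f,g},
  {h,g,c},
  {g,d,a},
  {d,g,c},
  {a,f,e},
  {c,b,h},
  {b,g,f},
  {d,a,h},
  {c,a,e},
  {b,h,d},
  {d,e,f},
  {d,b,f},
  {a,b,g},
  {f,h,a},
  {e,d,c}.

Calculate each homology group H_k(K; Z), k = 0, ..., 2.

H_0 ≅ Z,  H_1 ≅ Z^2,  H_2 ≅ Z.

Take the total order a < b < c < d < e < f < g < h on the vertex set. Then K (dimension 2) consists of the simplices:

  0-simplices (8): a, b, c, d, e, f, g, h
  1-simplices (24): ab, ac, ad, ae, af, ag, ah, bc, bd, bf, bg, bh, cd, ce, cg, ch, de, df, dg, dh, ef, fg, fh, gh
  2-simplices (16): abc, abg, ace, adg, adh, aef, afh, bch, bdf, bdh, bfg, cde, cdg, cgh, def, fgh

giving chain groups C_0 ≅ Z^8, C_1 ≅ Z^24, C_2 ≅ Z^16.

∂_1: C_1 → C_0 maps an edge to its endpoints' difference, ∂[p,q] = q − p. For instance
  ∂fh = h − f.
This gives a 8×24 integer matrix of rank 7; reducing to Smith normal form yields diagonal entries (1,1,1,1,1,1,1).

∂_2: C_2 → C_1 acts by ∂[p,q,r] = [q,r] − [p,r] + [p,q]. For instance
  ∂abc = bc − ac + ab,
  ∂adh = dh − ah + ad.
As a 24×16 matrix over Z this has rank 15, with invariant factors (1,1,1,1,1,1,1,1,1,1,1,1,1,1,1).

From H_k ≅ ker(∂_k) / im(∂_{k+1}) we obtain:

  H_0: rank C_0 − rank ∂_1 = 8 − 7 = 1, and the invariant factors of ∂_1 are all 1, so H_0 ≅ Z.
  H_1: rank ker ∂_1 − rank ∂_2 = (24 − 7) − 15 = 2, and the invariant factors of ∂_2 are all 1, so H_1 ≅ Z^2.
  H_2: rank ker ∂_2 − rank ∂_3 = (16 − 15) − 0 = 1, and there is no ∂_3, so H_2 ≅ Z.

As a check, the Euler characteristic is 8 − 24 + 16 = 0, which agrees with 1 − 2 + 1 = 0.
(K is a triangulation of the torus T^2.)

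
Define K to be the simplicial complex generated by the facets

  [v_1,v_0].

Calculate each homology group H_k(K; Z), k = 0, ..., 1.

H_0 ≅ Z,  H_1 = 0.

Order the vertices as v_0 < v_1. Listing each simplex with vertices in this order, K has dimension 1 with simplices:

  0-simplices (2): [v_0], [v_1]
  1-simplices (1): [v_0,v_1]

giving chain groups C_0 ≅ Z^2, C_1 ≅ Z^1.

The boundary map ∂_1: C_1 → C_0 sends each edge [p,q] (with p < q) to q − p.
As a 2×1 matrix over Z this has rank 1, with invariant factors (1).

From H_k ≅ ker(∂_k) / im(∂_{k+1}) we obtain:

  H_0: rank C_0 − rank ∂_1 = 2 − 1 = 1, and the invariant factors of ∂_1 are all 1, so H_0 = Z.
  H_1: rank ker ∂_1 − rank ∂_2 = (1 − 1) − 0 = 0, and there is no ∂_2, so H_1 = 0.

As a check, the Euler characteristic is 2 − 1 = 1, which agrees with 1 − 0 = 1.
(K is a triangulation of the 1-simplex.)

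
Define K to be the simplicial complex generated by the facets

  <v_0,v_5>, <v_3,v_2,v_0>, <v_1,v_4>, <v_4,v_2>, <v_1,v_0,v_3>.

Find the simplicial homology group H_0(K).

H_0 ≅ Z.

Fix the vertex order v_0 < v_1 < v_2 < v_3 < v_4 < v_5 and write every simplex with vertices in increasing order. Then dim K = 2 and the simplices of K are:

  0-simplices (6): [v_0], [v_1], [v_2], [v_3], [v_4], [v_5]
  1-simplices (8): [v_0,v_1], [v_0,v_2], [v_0,v_3], [v_0,v_5], [v_1,v_3], [v_1,v_4], [v_2,v_3], [v_2,v_4]
  2-simplices (2): [v_0,v_1,v_3], [v_0,v_2,v_3]

Hence C_0 ≅ Z^6, C_1 ≅ Z^8, C_2 ≅ Z^2.

Boundary ∂_1: C_1 → C_0 is given by ∂[p,q] = [q] − [p].
This gives a 6×8 integer matrix of rank 5; reducing to Smith normal form yields diagonal entries (1,1,1,1,1).

Boundary ∂_2: C_2 → C_1 maps a triangle to the signed sum of its edges. For instance
  ∂[v_0,v_1,v_3] = [v_1,v_3] − [v_0,v_3] + [v_0,v_1],
  ∂[v_0,v_2,v_3] = [v_2,v_3] − [v_0,v_3] + [v_0,v_2].
The resulting 8×2 matrix has rank 2, and its Smith normal form has invariant factors (1,1).

Computing H_k = (kernel of ∂_k) / (image of ∂_{k+1}):

  H_0: rank C_0 − rank ∂_1 = 6 − 5 = 1, and the invariant factors of ∂_1 are all 1, so H_0 ≅ Z.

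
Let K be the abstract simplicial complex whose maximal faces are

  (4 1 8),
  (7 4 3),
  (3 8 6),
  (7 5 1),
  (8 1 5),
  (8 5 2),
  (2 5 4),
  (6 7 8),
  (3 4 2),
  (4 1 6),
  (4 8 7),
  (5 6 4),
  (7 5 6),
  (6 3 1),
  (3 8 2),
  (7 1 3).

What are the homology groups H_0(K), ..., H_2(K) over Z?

Order the vertices as 1 < 2 < 3 < 4 < 5 < 6 < 7 < 8. Listing each simplex with vertices in this order, K has dimension 2 with simplices:

  0-simplices (8): [1], [2], [3], [4], [5], [6], [7], [8]
  1-simplices (24): (24 of them)
  2-simplices (16): [1,3,6], [1,3,7], [1,4,6], [1,4,8], [1,5,7], [1,5,8], [2,3,4], [2,3,8], [2,4,5], [2,5,8], [3,4,7], [3,6,8], [4,5,6], [4,7,8], [5,6,7], [6,7,8]

so the chain groups are C_0 ≅ Z^8, C_1 ≅ Z^24, C_2 ≅ Z^16.

Boundary ∂_1: C_1 → C_0 is given by ∂[p,q] = [q] − [p]. For instance
  ∂[1,4] = [4] − [1].
The resulting 8×24 matrix has rank 7, and its Smith normal form has invariant factors (1,1,1,1,1,1,1).

Boundary ∂_2: C_2 → C_1 sends each 2-simplex [p,q,r] to [q,r] − [p,r] + [p,q]. For instance
  ∂[4,7,8] = [7,8] − [4,8] + [4,7],
  ∂[2,5,8] = [5,8] − [2,8] + [2,5].
The resulting 24×16 matrix has rank 15, and its Smith normal form has invariant factors (1,1,1,1,1,1,1,1,1,1,1,1,1,1,1).

Now H_k = ker ∂_k / im ∂_{k+1}, so:

  H_0: rank C_0 − rank ∂_1 = 8 − 7 = 1, and the invariant factors of ∂_1 are all 1, so H_0 ≅ Z.
  H_1: rank ker ∂_1 − rank ∂_2 = (24 − 7) − 15 = 2, and the invariant factors of ∂_2 are all 1, so H_1 ≅ Z^2.
  H_2: rank ker ∂_2 − rank ∂_3 = (16 − 15) − 0 = 1, and there is no ∂_3, so H_2 ≅ Z.

H_0 = Z,  H_1 = Z^2,  H_2 = Z.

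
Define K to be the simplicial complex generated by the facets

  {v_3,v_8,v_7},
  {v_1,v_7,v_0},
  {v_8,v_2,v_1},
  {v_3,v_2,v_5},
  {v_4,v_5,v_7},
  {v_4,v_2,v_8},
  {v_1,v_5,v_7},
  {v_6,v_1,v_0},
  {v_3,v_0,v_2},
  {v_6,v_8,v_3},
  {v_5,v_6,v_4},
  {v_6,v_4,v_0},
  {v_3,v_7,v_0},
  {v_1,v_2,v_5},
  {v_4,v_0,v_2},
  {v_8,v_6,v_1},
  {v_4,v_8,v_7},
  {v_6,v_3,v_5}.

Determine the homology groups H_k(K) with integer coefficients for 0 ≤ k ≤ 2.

H_0 = Z,  H_1 = Z^2,  H_2 = Z.

We work with the vertex ordering v_0 < v_1 < v_2 < v_3 < v_4 < v_5 < v_6 < v_7 < v_8. The simplices of K, each written with vertices in increasing order, are:

  0-simplices (9): [v_0], [v_1], [v_2], [v_3], [v_4], [v_5], [v_6], [v_7], [v_8]
  1-simplices (27): (27 of them)
  2-simplices (18): (18 of them)

giving chain groups C_0 ≅ Z^9, C_1 ≅ Z^27, C_2 ≅ Z^18.

∂_1: C_1 → C_0 sends each edge [p,q] (with p < q) to q − p. For instance
  ∂[v_0,v_6] = [v_6] − [v_0].
As a 9×27 matrix over Z this has rank 8, with invariant factors (1,1,1,1,1,1,1,1).

∂_2: C_2 → C_1 sends each 2-simplex [p,q,r] to [q,r] − [p,r] + [p,q]. For instance
  ∂[v_0,v_2,v_4] = [v_2,v_4] − [v_0,v_4] + [v_0,v_2],
  ∂[v_0,v_1,v_6] = [v_1,v_6] − [v_0,v_6] + [v_0,v_1].
The 27×18 boundary matrix has rank 17 and Smith normal form diag(1,1,1,1,1,1,1,1,1,1,1,1,1,1,1,1,1).

Computing H_k = (kernel of ∂_k) / (image of ∂_{k+1}):

  H_0: rank C_0 − rank ∂_1 = 9 − 8 = 1, and the invariant factors of ∂_1 are all 1, so H_0 ≅ Z.
  H_1: rank ker ∂_1 − rank ∂_2 = (27 − 8) − 17 = 2, and the invariant factors of ∂_2 are all 1, so H_1 ≅ Z^2.
  H_2: rank ker ∂_2 − rank ∂_3 = (18 − 17) − 0 = 1, and there is no ∂_3, so H_2 ≅ Z.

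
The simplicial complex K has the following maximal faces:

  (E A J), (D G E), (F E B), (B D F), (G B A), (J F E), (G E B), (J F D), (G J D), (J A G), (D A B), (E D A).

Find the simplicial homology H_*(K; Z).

Order the vertices as A < B < D < E < F < G < J. Listing each simplex with vertices in this order, K has dimension 2 with simplices:

  0-simplices (7): A, B, D, E, F, G, J
  1-simplices (18): AB, AD, AE, AG, AJ, BD, BE, BF, BG, DE, DF, DG, DJ, EF, EG, EJ, FJ, GJ
  2-simplices (12): ABD, ABG, ADE, AEJ, AGJ, BDF, BEF, BEG, DEG, DFJ, DGJ, EFJ

so the chain groups are C_0 ≅ Z^7, C_1 ≅ Z^18, C_2 ≅ Z^12.

Boundary ∂_1: C_1 → C_0 is given by ∂[p,q] = [q] − [p].
As a 7×18 matrix over Z this has rank 6, with invariant factors (1,1,1,1,1,1).

Boundary ∂_2: C_2 → C_1 acts by ∂[p,q,r] = [q,r] − [p,r] + [p,q]. For instance
  ∂DEG = EG − DG + DE,
  ∂ADE = DE − AE + AD.
As a 18×12 matrix over Z this has rank 12, with invariant factors (1,1,1,1,1,1,1,1,1,1,1,2).

Reading off H_k = ker ∂_k / im ∂_{k+1}:

  H_0: rank C_0 − rank ∂_1 = 7 − 6 = 1, and the invariant factors of ∂_1 are all 1, so H_0 ≅ Z.
  H_1: rank ker ∂_1 − rank ∂_2 = (18 − 6) − 12 = 0, and ∂_2 has invariant factor 2 > 1, so H_1 ≅ Z/2.
  H_2: rank ker ∂_2 − rank ∂_3 = (12 − 12) − 0 = 0, and there is no ∂_3, so H_2 ≅ 0.

(K is a triangulation of the real projective plane RP^2.)

H_0 ≅ Z,  H_1 ≅ Z/2,  H_2 = 0.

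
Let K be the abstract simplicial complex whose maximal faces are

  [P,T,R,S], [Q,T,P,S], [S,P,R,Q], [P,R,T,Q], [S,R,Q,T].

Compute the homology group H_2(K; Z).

H_2 ≅ 0.

Order the vertices as P < Q < R < S < T. Listing each simplex with vertices in this order, K has dimension 3 with simplices:

  0-simplices (5): P, Q, R, S, T
  1-simplices (10): PQ, PR, PS, PT, QR, QS, QT, RS, RT, ST
  2-simplices (10): PQR, PQS, PQT, PRS, PRT, PST, QRS, QRT, QST, RST
  3-simplices (5): PQRS, PQRT, PQST, PRST, QRST

Hence C_0 ≅ Z^5, C_1 ≅ Z^10, C_2 ≅ Z^10, C_3 ≅ Z^5.

∂_1: C_1 → C_0 is given by ∂[p,q] = [q] − [p]. For instance
  ∂RT = T − R.
The 5×10 boundary matrix has rank 4 and Smith normal form diag(1,1,1,1).

The boundary map ∂_2: C_2 → C_1 maps a triangle to the signed sum of its edges. For instance
  ∂RST = ST − RT + RS,
  ∂PRS = RS − PS + PR.
The 10×10 boundary matrix has rank 6 and Smith normal form diag(1,1,1,1,1,1).

Boundary ∂_3: C_3 → C_2 sends each 3-simplex σ to the alternating sum Σ_i (−1)^i (σ with its i-th vertex removed). For instance
  ∂PQRT = QRT − PRT + PQT − PQR,
  ∂QRST = RST − QST + QRT − QRS.
This gives a 10×5 integer matrix of rank 4; reducing to Smith normal form yields diagonal entries (1,1,1,1).

From H_k ≅ ker(∂_k) / im(∂_{k+1}) we obtain:

  H_2: rank ker ∂_2 − rank ∂_3 = (10 − 6) − 4 = 0, and the invariant factors of ∂_3 are all 1, so H_2 ≅ 0.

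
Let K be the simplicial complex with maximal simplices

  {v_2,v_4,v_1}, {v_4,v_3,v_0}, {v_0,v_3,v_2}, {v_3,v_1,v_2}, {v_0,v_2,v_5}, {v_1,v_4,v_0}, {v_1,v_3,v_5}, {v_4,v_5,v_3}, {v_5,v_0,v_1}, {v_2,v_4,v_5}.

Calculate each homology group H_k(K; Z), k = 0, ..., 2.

Fix the vertex order v_0 < v_1 < v_2 < v_3 < v_4 < v_5 and write every simplex with vertices in increasing order. Then dim K = 2 and the simplices of K are:

  0-simplices (6): [v_0], [v_1], [v_2], [v_3], [v_4], [v_5]
  1-simplices (15): (15 of them)
  2-simplices (10): [v_0,v_1,v_4], [v_0,v_1,v_5], [v_0,v_2,v_3], [v_0,v_2,v_5], [v_0,v_3,v_4], [v_1,v_2,v_3], [v_1,v_2,v_4], [v_1,v_3,v_5], [v_2,v_4,v_5], [v_3,v_4,v_5]

Hence C_0 ≅ Z^6, C_1 ≅ Z^15, C_2 ≅ Z^10.

∂_1: C_1 → C_0 is given by ∂[p,q] = [q] − [p]. For instance
  ∂[v_0,v_3] = [v_3] − [v_0].
The 6×15 boundary matrix has rank 5 and Smith normal form diag(1,1,1,1,1).

Boundary ∂_2: C_2 → C_1 maps a triangle to the signed sum of its edges. For instance
  ∂[v_0,v_2,v_3] = [v_2,v_3] − [v_0,v_3] + [v_0,v_2],
  ∂[v_0,v_1,v_5] = [v_1,v_5] − [v_0,v_5] + [v_0,v_1].
As a 15×10 matrix over Z this has rank 10, with invariant factors (1,1,1,1,1,1,1,1,1,2).

Computing H_k = (kernel of ∂_k) / (image of ∂_{k+1}):

  H_0: rank C_0 − rank ∂_1 = 6 − 5 = 1, and the invariant factors of ∂_1 are all 1, so H_0 = Z.
  H_1: rank ker ∂_1 − rank ∂_2 = (15 − 5) − 10 = 0, and ∂_2 has invariant factor 2 > 1, so H_1 = Z/2.
  H_2: rank ker ∂_2 − rank ∂_3 = (10 − 10) − 0 = 0, and there is no ∂_3, so H_2 = 0.

As a check, the Euler characteristic is 6 − 15 + 10 = 1, which agrees with 1 − 0 + 0 = 1.
(K is a triangulation of the real projective plane RP^2.)

H_0 = Z,  H_1 = Z/2,  H_2 = 0.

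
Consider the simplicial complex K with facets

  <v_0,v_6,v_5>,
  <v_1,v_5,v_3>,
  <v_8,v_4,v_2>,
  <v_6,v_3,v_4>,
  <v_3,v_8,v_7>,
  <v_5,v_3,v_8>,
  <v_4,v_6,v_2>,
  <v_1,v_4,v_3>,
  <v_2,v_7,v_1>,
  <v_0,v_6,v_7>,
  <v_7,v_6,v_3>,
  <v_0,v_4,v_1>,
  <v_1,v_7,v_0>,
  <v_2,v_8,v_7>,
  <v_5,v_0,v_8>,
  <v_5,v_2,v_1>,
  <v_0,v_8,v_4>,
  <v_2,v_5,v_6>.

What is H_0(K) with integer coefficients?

H_0 = Z.

Take the total order v_0 < v_1 < v_2 < v_3 < v_4 < v_5 < v_6 < v_7 < v_8 on the vertex set. Then K (dimension 2) consists of the simplices:

  0-simplices (9): [v_0], [v_1], [v_2], [v_3], [v_4], [v_5], [v_6], [v_7], [v_8]
  1-simplices (27): (27 of them)
  2-simplices (18): (18 of them)

giving chain groups C_0 ≅ Z^9, C_1 ≅ Z^27, C_2 ≅ Z^18.

∂_1: C_1 → C_0 is given by ∂[p,q] = [q] − [p]. For instance
  ∂[v_1,v_7] = [v_7] − [v_1].
The 9×27 boundary matrix has rank 8 and Smith normal form diag(1,1,1,1,1,1,1,1).

∂_2: C_2 → C_1 maps a triangle to the signed sum of its edges. For instance
  ∂[v_3,v_4,v_6] = [v_4,v_6] − [v_3,v_6] + [v_3,v_4],
  ∂[v_2,v_4,v_8] = [v_4,v_8] − [v_2,v_8] + [v_2,v_4].
This gives a 27×18 integer matrix of rank 17; reducing to Smith normal form yields diagonal entries (1,1,1,1,1,1,1,1,1,1,1,1,1,1,1,1,1).

Computing H_k = (kernel of ∂_k) / (image of ∂_{k+1}):

  H_0: rank C_0 − rank ∂_1 = 9 − 8 = 1, and the invariant factors of ∂_1 are all 1, so H_0 = Z.

(K is a triangulation of the torus T^2.)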